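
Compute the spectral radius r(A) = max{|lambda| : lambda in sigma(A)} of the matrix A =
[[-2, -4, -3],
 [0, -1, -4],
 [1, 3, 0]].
r(A) ≈ 3.9198

The eigenvalues of A are the roots of its characteristic polynomial. With M = A (coefficients from the trace, the sum of principal 2x2 minors, and det A):
  p(λ) = det(λ I - M) = λ^3 + 3λ^2 + 17λ + 11.
No integer candidate from the rational root theorem (±divisors of 11) is a root, so the roots are irrational. The cubic discriminant is Δ = -11408 < 0, so there is one real root and a complex-conjugate pair. p(-1) = -4 and p(0) = 11 have opposite signs, so a root lies in (-1, 0); Newton's method refines it to λ ≈ -0.7159. Dividing out (λ - (-0.7159)) leaves approximately λ^2 + 2.2841λ + 15.3648. For λ^2 + 2.2841λ + 15.3648 the discriminant is -56.2421. It is negative, so the remaining roots are the complex-conjugate pair λ ≈ -1.142 ± 3.7497i. Their product equals the constant term, so |λ|^2 ≈ 15.3648 and |λ| ≈ 3.9198.
Thus the eigenvalues (to 4 decimals) are -0.7159 (modulus 0.7159); -1.142 ± 3.7497i (modulus 3.9198). The spectral radius is the largest modulus: r(A) ≈ 3.9198. (Cross-check: r(A) ≤ ||A||_2 ≈ 6.7206; equality holds whenever A is normal, though it can also hold for some non-normal A.)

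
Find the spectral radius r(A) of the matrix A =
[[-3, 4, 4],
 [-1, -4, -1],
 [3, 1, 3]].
r(A) ≈ 4.285

The eigenvalues of A are the roots of its characteristic polynomial. With M = A (coefficients from the trace, the sum of principal 2x2 minors, and det A):
  p(λ) = det(λ I - M) = λ^3 + 4λ^2 - 16λ - 77.
No integer candidate from the rational root theorem (±divisors of 77) is a root, so the roots are irrational. The cubic discriminant is Δ = -31187 < 0, so there is one real root and a complex-conjugate pair. p(4) = -13 and p(5) = 68 have opposite signs, so a root lies in (4, 5); Newton's method refines it to λ ≈ 4.1936. Dividing out (λ - (4.1936)) leaves approximately λ^2 + 8.1936λ + 18.3611. For λ^2 + 8.1936λ + 18.3611 the discriminant is -6.3089. It is negative, so the remaining roots are the complex-conjugate pair λ ≈ -4.0968 ± 1.2559i. Their product equals the constant term, so |λ|^2 ≈ 18.3611 and |λ| ≈ 4.285.
Thus the eigenvalues (to 4 decimals) are 4.1936 (modulus 4.1936); -4.0968 ± 1.2559i (modulus 4.285). The spectral radius is the largest modulus: r(A) ≈ 4.285. (Cross-check: r(A) ≤ ||A||_2 ≈ 7.3156; equality holds whenever A is normal, though it can also hold for some non-normal A.)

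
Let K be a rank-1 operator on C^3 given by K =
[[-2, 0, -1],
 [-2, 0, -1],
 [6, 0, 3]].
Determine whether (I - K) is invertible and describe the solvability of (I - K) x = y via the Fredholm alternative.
(I - K) is singular (det(I - K) = 0, i.e. 1 ∈ sigma(K)). (I - K) x = y is solvable iff y ⊥ ker((I - K)^*) = span{(-2, 0, -1)}, i.e. iff -2y_1 - y_3 = 0. When solvable, the solutions are x = y + c·(1, 1, -3), c arbitrary (ker(I - K) = span{(1, 1, -3)}, dimension 1).

K has rank 1, so it is an outer product K = u v^T: every row of K is a multiple of one row vector. Reading off the entries, u = (1, 1, -3) and v = (-2, 0, -1) (row i of K equals u_i·v^T). A rank-one matrix u v^T satisfies K u = u (v·u) and kills the (2)-dimensional subspace v^⊥, so its characteristic polynomial is lambda^2 (lambda - v·u) with v·u = tr K = 1. Hence the eigenvalues of I - K are 1 (multiplicity 2) and 1 - (1) = 0, so det(I - K) = 0. (Direct check: I - K =
[[3, 0, 1],
 [2, 1, 1],
 [-6, 0, -2]]
has determinant 0.) So 1 is an eigenvalue of K and (I - K) is not invertible. The finite-dimensional Fredholm alternative says: either (I - K) is invertible, or ker(I - K) ≠ {0} and then range(I - K) = ker((I - K)^*)^⊥, with dim ker(I - K) = dim ker((I - K)^*). We are in the second case, so we need both kernels. Kernel of I - K: (I - K) u = u - u (v·u) = u - u = 0, so ker(I - K) = span{u} = span{(1, 1, -3)} (it is exactly 1-dimensional because rank(I - K) = 2). Kernel of the adjoint: K is real, so (I - K)^* = I - K^T = I - v u^T, and (I - v u^T) v = v - v (u·v) = 0; hence ker((I - K)^*) = span{v} = span{(-2, 0, -1)}. Therefore (I - K) x = y is solvable iff <y, v> = 0, i.e. iff -2y_1 - y_3 = 0. When this holds, K y = u (v·y) = 0, so (I - K) y = y and x = y is a particular solution; the full solution set is the line x = y + c·u = y + c·(1, 1, -3), c ∈ C.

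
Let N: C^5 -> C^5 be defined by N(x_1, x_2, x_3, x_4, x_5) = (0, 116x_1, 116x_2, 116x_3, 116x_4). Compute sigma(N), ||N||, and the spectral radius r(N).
sigma(N) = {0}; ||N|| = 116; r(N) = 0. (N is nilpotent with N^5 = 0.)

On C^5, N is a strictly lower-triangular matrix with 116 on the subdiagonal and zeros elsewhere, so its characteristic polynomial is lambda^5 and every eigenvalue is 0: sigma(N) = {0}. For the operator norm, N e_i = 116e_{i+1} for i = 1, ..., 4 and N e_5 = 0, so the singular values of N are 116 (with multiplicity 4) and 0; hence ||N|| = 116. The spectral radius r(N) = max|lambda| = 0. Note ||N|| > r(N) — characteristic of non-normal nilpotent operators. Indeed N^5 = 0.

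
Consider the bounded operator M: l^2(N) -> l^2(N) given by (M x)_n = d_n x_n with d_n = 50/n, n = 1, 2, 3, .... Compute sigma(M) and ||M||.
sigma(M) = {50/n : n ≥ 1} ∪ {0}; ||M|| = 50

A bounded diagonal operator on l^2 with diagonal entries d_n has spectrum equal to the closure of {d_n : n ≥ 1}: every d_n is an eigenvalue (with eigenvector e_n), so {d_n} ⊂ sigma(M); the spectrum is closed, so its closure is too; and for lambda not in the closure, (M - lambda I) has bounded inverse (the diagonal entries 1/(d_n - lambda) are bounded). For our sequence d_n = 50/n, n = 1, 2, 3, ...:
  - {d_n} = {50/n : n ≥ 1}; the only limit point is 0
  - closure = {50/n : n ≥ 1} ∪ {0}
For the norm: a diagonal operator has ||M|| = sup_n |d_n|. Here d_n = 50/n is positive and decreasing, so sup_n |d_n| = d_1 = 50. So ||M|| = 50.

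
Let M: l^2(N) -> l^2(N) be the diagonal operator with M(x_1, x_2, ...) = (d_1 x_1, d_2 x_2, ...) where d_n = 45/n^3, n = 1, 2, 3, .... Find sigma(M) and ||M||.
sigma(M) = {45/n^3 : n ≥ 1} ∪ {0}; ||M|| = 45

A bounded diagonal operator on l^2 with diagonal entries d_n has spectrum equal to the closure of {d_n : n ≥ 1}: every d_n is an eigenvalue (with eigenvector e_n), so {d_n} ⊂ sigma(M); the spectrum is closed, so its closure is too; and for lambda not in the closure, (M - lambda I) has bounded inverse (the diagonal entries 1/(d_n - lambda) are bounded). For our sequence d_n = 45/n^3, n = 1, 2, 3, ...:
  - {d_n} = {45/n^3 : n ≥ 1}; the only limit point is 0
  - closure = {45/n^3 : n ≥ 1} ∪ {0}
For the norm: a diagonal operator has ||M|| = sup_n |d_n|. Here d_n = 45/n^3 is positive and decreasing, so sup_n |d_n| = d_1 = 45. So ||M|| = 45.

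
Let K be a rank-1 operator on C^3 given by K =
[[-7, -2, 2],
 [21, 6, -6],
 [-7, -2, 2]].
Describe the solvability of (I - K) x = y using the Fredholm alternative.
(I - K) is singular (det(I - K) = 0, i.e. 1 ∈ sigma(K)). (I - K) x = y is solvable iff y ⊥ ker((I - K)^*) = span{(-7, -2, 2)}, i.e. iff -7y_1 - 2y_2 + 2y_3 = 0. When solvable, the solutions are x = y + c·(1, -3, 1), c arbitrary (ker(I - K) = span{(1, -3, 1)}, dimension 1).

K has rank 1, so it is an outer product K = u v^T: every row of K is a multiple of one row vector. Reading off the entries, u = (1, -3, 1) and v = (-7, -2, 2) (row i of K equals u_i·v^T). A rank-one matrix u v^T satisfies K u = u (v·u) and kills the (2)-dimensional subspace v^⊥, so its characteristic polynomial is lambda^2 (lambda - v·u) with v·u = tr K = 1. Hence the eigenvalues of I - K are 1 (multiplicity 2) and 1 - (1) = 0, so det(I - K) = 0. (Direct check: I - K =
[[8, 2, -2],
 [-21, -5, 6],
 [7, 2, -1]]
has determinant 0.) So 1 is an eigenvalue of K and (I - K) is not invertible. The finite-dimensional Fredholm alternative says: either (I - K) is invertible, or ker(I - K) ≠ {0} and then range(I - K) = ker((I - K)^*)^⊥, with dim ker(I - K) = dim ker((I - K)^*). We are in the second case, so we need both kernels. Kernel of I - K: (I - K) u = u - u (v·u) = u - u = 0, so ker(I - K) = span{u} = span{(1, -3, 1)} (it is exactly 1-dimensional because rank(I - K) = 2). Kernel of the adjoint: K is real, so (I - K)^* = I - K^T = I - v u^T, and (I - v u^T) v = v - v (u·v) = 0; hence ker((I - K)^*) = span{v} = span{(-7, -2, 2)}. Therefore (I - K) x = y is solvable iff <y, v> = 0, i.e. iff -7y_1 - 2y_2 + 2y_3 = 0. When this holds, K y = u (v·y) = 0, so (I - K) y = y and x = y is a particular solution; the full solution set is the line x = y + c·u = y + c·(1, -3, 1), c ∈ C.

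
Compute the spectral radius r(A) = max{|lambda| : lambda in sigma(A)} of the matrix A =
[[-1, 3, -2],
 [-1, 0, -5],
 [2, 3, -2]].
r(A) ≈ 4.695

The eigenvalues of A are the roots of its characteristic polynomial. With M = A (coefficients from the trace, the sum of principal 2x2 minors, and det A):
  p(λ) = det(λ I - M) = λ^3 + 3λ^2 + 24λ + 45.
No integer candidate from the rational root theorem (±divisors of 45) is a root, so the roots are irrational. The cubic discriminant is Δ = -51327 < 0, so there is one real root and a complex-conjugate pair. p(-3) = -27 and p(-2) = 1 have opposite signs, so a root lies in (-3, -2); Newton's method refines it to λ ≈ -2.0414. Dividing out (λ - (-2.0414)) leaves approximately λ^2 + 0.9586λ + 22.0432. For λ^2 + 0.9586λ + 22.0432 the discriminant is -87.2538. It is negative, so the remaining roots are the complex-conjugate pair λ ≈ -0.4793 ± 4.6705i. Their product equals the constant term, so |λ|^2 ≈ 22.0432 and |λ| ≈ 4.695.
Thus the eigenvalues (to 4 decimals) are -2.0414 (modulus 2.0414); -0.4793 ± 4.6705i (modulus 4.695). The spectral radius is the largest modulus: r(A) ≈ 4.695. (Cross-check: r(A) ≤ ||A||_2 ≈ 6.3002; equality holds whenever A is normal, though it can also hold for some non-normal A.)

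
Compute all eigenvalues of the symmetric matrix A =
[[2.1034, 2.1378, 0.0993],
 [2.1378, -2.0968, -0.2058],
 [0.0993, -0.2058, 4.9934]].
sigma(A) ≈ {-3, 3, 5}

A is real symmetric, so its spectrum consists of real eigenvalues. Expanding the characteristic polynomial of the displayed matrix gives
  det(λ I - A) = p(λ) = λ^3 + (-5)λ^2 + (-9)λ + (45).
Solving p(λ) = 0 yields eigenvalues ≈ -3, 3, 5. (A is shown rounded to 4 decimals, so these recover the underlying integer eigenvalues to within that precision.)
Verification: the trace of A = 5 equals the sum of eigenvalues 5, and det(A) ≈ -44.9995 matches the eigenvalue product -45.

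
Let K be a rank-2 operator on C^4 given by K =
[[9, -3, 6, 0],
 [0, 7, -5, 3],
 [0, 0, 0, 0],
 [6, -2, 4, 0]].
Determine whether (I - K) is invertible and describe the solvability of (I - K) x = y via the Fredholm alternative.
(I - K) is invertible (det(I - K) = 54 ≠ 0), so for every y in C^4 the equation (I - K) x = y has a unique solution.

K has rank 2 and factors as K = U V^T = u1 v1^T + u2 v2^T with u1 = (0, 3, 0, 0), v1 = (-2, 3, -3, 1), u2 = (-3, -2, 0, -2), v2 = (-3, 1, -2, 0) (multiplying out reproduces the displayed K). The nonzero eigenvalues of U V^T coincide with those of the 2 x 2 matrix G = V^T U = [[v1·u1, v1·u2], [v2·u1, v2·u2]] = [[9, -2], [3, 7]], and by the Sylvester determinant identity det(I_4 - U V^T) = det(I_2 - V^T U) = det([[-8, 2], [-3, -6]]) = (-8)(-6) - (2)(-3) = 54. (Direct check: I - K =
[[-8, 3, -6, 0],
 [0, -6, 5, -3],
 [0, 0, 1, 0],
 [-6, 2, -4, 1]]
has determinant 54.) The finite-dimensional Fredholm alternative says: either (I - K) is invertible, or ker(I - K) ≠ {0} and then range(I - K) = ker((I - K)^*)^⊥, with dim ker(I - K) = dim ker((I - K)^*). Since det(I - K) ≠ 0, 1 is not an eigenvalue of K and ker(I - K) = {0}, so we are in the first case: for every y there is a unique x = (I - K)^(-1) y. (Explicitly, by the Woodbury identity, (I - U V^T)^(-1) = I + U (I_2 - G)^(-1) V^T.)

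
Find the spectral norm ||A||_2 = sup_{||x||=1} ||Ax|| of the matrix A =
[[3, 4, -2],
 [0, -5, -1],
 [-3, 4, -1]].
||A||_2 ≈ 7.6123 (= sqrt(largest eigenvalue of A^T A))

||A||_2 = sigma_max(A) = sqrt(lambda_max(A^T A)). Form the symmetric matrix M = A^T A =
[[18, 0, -3],
 [0, 57, -7],
 [-3, -7, 6]].
Its characteristic polynomial (trace, sum of principal 2x2 minors, determinant of M give the coefficients) is
  p(λ) = det(λ I - M) = λ^3 - 81λ^2 + 1418λ - 4761.
No integer candidate from the rational root theorem (±divisors of 4761) is a root, so the roots are irrational. The cubic discriminant is Δ = 897859849 > 0, so there are three distinct real roots. p(4) = -321 and p(5) = 429 have opposite signs, so a root lies in (4, 5); Newton's method refines it to λ ≈ 4.4063. p(18) = 351 and p(19) = -201 have opposite signs, so a root lies in (18, 19); Newton's method refines it to λ ≈ 18.6464. p(57) = -1911 and p(58) = 111 have opposite signs, so a root lies in (57, 58); Newton's method refines it to λ ≈ 57.9474. Check (Vieta): the three roots sum to 81, matching tr M = 81.
So the eigenvalues of A^T A are ≈ 4.4063, 18.6464, 57.9474 (all ≥ 0, as they must be for A^T A). The largest is λ_max ≈ 57.9474, hence ||A||_2 = sqrt(λ_max) ≈ 7.6123.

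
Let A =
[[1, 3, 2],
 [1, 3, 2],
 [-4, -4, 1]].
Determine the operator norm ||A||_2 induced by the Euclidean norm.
||A||_2 = sqrt((61 + sqrt(1593))/2) ≈ 7.1033 (= sqrt(largest eigenvalue of A^T A))

||A||_2 = sigma_max(A) = sqrt(lambda_max(A^T A)). Form the symmetric matrix M = A^T A =
[[18, 22, 0],
 [22, 34, 8],
 [0, 8, 9]].
Its characteristic polynomial (trace, sum of principal 2x2 minors, determinant of M give the coefficients) is
  p(λ) = det(λ I - M) = λ^3 - 61λ^2 + 532λ.
The constant term is 0, so λ = 0 is a root. Dividing out λ leaves p(λ) = λ(λ^2 - 61λ + 532). For λ^2 - 61λ + 532 the discriminant is 1593. It is nonnegative but not a perfect square, so the roots are real and irrational: λ = (61 ± sqrt(1593))/2 ≈ 50.4562, 10.5438.
So the eigenvalues of A^T A are ≈ 0, 10.5438, 50.4562 (all ≥ 0, as they must be for A^T A). The largest is λ_max = (61 + sqrt(1593))/2 ≈ 50.4562, hence ||A||_2 = sqrt(λ_max) = sqrt((61 + sqrt(1593))/2) ≈ 7.1033.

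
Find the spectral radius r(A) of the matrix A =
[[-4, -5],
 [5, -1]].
r(A) = sqrt(29) ≈ 5.3852

The eigenvalues of A are the roots of its characteristic polynomial. With M = A (coefficients from the trace and determinant):
  p(λ) = det(λ I - M) = λ^2 + 5λ + 29.
For λ^2 + 5λ + 29 the discriminant is -91. It is negative, so the roots are the complex-conjugate pair λ = -5/2 ± (sqrt(91)/2) i ≈ -2.5 ± 4.7697i. For a conjugate pair the product of the roots equals the constant term, so |λ|^2 = 29 and |λ| = sqrt(29) ≈ 5.3852.
Thus the eigenvalues (to 4 decimals) are -2.5 ± 4.7697i (modulus 5.3852). The spectral radius is the largest modulus: r(A) = sqrt(29) ≈ 5.3852. (Cross-check: r(A) ≤ ||A||_2 ≈ 7.0902; equality holds whenever A is normal, though it can also hold for some non-normal A.)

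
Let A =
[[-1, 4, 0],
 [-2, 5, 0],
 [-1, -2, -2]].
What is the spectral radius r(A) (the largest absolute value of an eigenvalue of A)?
r(A) = 3

The eigenvalues of A are the roots of its characteristic polynomial. With M = A (coefficients from the trace, the sum of principal 2x2 minors, and det A):
  p(λ) = det(λ I - M) = λ^3 - 2λ^2 - 5λ + 6.
By the rational root theorem any rational root is an integer divisor of 6. Testing λ = -2: p(-2) = -8 - 8 + 10 + 6 = 0, so λ = -2 is a root. Dividing out (λ + 2) leaves p(λ) = (λ + 2)(λ^2 - 4λ + 3). For λ^2 - 4λ + 3 the discriminant is 4. It is a perfect square (2^2), so the roots are rational: λ = (4 ± 2)/2 = 3, 1.
Thus the eigenvalues (to 4 decimals) are 3 (modulus 3); 1 (modulus 1); -2 (modulus 2). The spectral radius is the largest modulus: r(A) = 3. (Cross-check: r(A) ≤ ||A||_2 ≈ 6.9744; equality holds whenever A is normal, though it can also hold for some non-normal A.)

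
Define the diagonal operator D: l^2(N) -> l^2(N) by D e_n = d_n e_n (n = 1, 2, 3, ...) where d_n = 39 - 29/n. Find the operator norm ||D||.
||D|| = 39

For a diagonal operator on l^2 with entries d_n, ||D|| = sup_n |d_n|. Here d_1 = 10, d_2 = 49/2, ..., and d_n = 39 - 29/n increases monotonically toward 39. All terms lie in [10, 39), so |d_n| = d_n and the supremum is the limit 39, which is not attained by any individual d_n. Hence ||D|| = 39.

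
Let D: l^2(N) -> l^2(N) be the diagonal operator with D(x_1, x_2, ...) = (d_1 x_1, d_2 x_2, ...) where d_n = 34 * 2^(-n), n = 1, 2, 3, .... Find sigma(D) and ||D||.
sigma(D) = {34 * 2^(-n) : n ≥ 1} ∪ {0}; ||D|| = 17

A bounded diagonal operator on l^2 with diagonal entries d_n has spectrum equal to the closure of {d_n : n ≥ 1}: every d_n is an eigenvalue (with eigenvector e_n), so {d_n} ⊂ sigma(D); the spectrum is closed, so its closure is too; and for lambda not in the closure, (D - lambda I) has bounded inverse (the diagonal entries 1/(d_n - lambda) are bounded). For our sequence d_n = 34 * 2^(-n), n = 1, 2, 3, ...:
  - {d_n} = {34 * 2^(-n) : n ≥ 1}; the only limit point is 0
  - closure = {34 * 2^(-n) : n ≥ 1} ∪ {0}
For the norm: a diagonal operator has ||D|| = sup_n |d_n|. Here d_n = 34 * 2^(-n) is positive and decreasing, so sup_n |d_n| = d_1 = 34/2 = 17. So ||D|| = 17.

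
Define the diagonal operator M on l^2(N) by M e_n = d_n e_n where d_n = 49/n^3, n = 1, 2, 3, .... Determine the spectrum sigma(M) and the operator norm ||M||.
sigma(M) = {49/n^3 : n ≥ 1} ∪ {0}; ||M|| = 49

A bounded diagonal operator on l^2 with diagonal entries d_n has spectrum equal to the closure of {d_n : n ≥ 1}: every d_n is an eigenvalue (with eigenvector e_n), so {d_n} ⊂ sigma(M); the spectrum is closed, so its closure is too; and for lambda not in the closure, (M - lambda I) has bounded inverse (the diagonal entries 1/(d_n - lambda) are bounded). For our sequence d_n = 49/n^3, n = 1, 2, 3, ...:
  - {d_n} = {49/n^3 : n ≥ 1}; the only limit point is 0
  - closure = {49/n^3 : n ≥ 1} ∪ {0}
For the norm: a diagonal operator has ||M|| = sup_n |d_n|. Here d_n = 49/n^3 is positive and decreasing, so sup_n |d_n| = d_1 = 49. So ||M|| = 49.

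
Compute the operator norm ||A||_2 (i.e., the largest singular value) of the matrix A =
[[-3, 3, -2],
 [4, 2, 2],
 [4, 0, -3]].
||A||_2 ≈ 6.4198 (= sqrt(largest eigenvalue of A^T A))

||A||_2 = sigma_max(A) = sqrt(lambda_max(A^T A)). Form the symmetric matrix M = A^T A =
[[41, -1, 2],
 [-1, 13, -2],
 [2, -2, 17]].
Its characteristic polynomial (trace, sum of principal 2x2 minors, determinant of M give the coefficients) is
  p(λ) = det(λ I - M) = λ^3 - 71λ^2 + 1442λ - 8836.
No integer candidate from the rational root theorem (±divisors of 8836) is a root, so the roots are irrational. The cubic discriminant is Δ = 13926132 > 0, so there are three distinct real roots. p(12) = -28 and p(13) = 108 have opposite signs, so a root lies in (12, 13); Newton's method refines it to λ ≈ 12.1707. p(17) = 72 and p(18) = -52 have opposite signs, so a root lies in (17, 18); Newton's method refines it to λ ≈ 17.6157. p(41) = -144 and p(42) = 572 have opposite signs, so a root lies in (41, 42); Newton's method refines it to λ ≈ 41.2136. Check (Vieta): the three roots sum to 71, matching tr M = 71.
So the eigenvalues of A^T A are ≈ 12.1707, 17.6157, 41.2136 (all ≥ 0, as they must be for A^T A). The largest is λ_max ≈ 41.2136, hence ||A||_2 = sqrt(λ_max) ≈ 6.4198.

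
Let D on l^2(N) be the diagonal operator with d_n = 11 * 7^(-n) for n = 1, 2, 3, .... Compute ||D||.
||D|| = 11/7 (attained at n = 1)

For D diagonal, ||D|| = sup_n |d_n|. The sequence d_n = 11 * 7^(-n) is positive and strictly decreasing (ratio 7^(-1) < 1), so the supremum is d_1 = 11/7. Hence ||D|| = 11/7.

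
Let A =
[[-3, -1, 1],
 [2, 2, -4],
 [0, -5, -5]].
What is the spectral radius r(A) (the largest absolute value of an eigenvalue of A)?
r(A) ≈ 7.2891

The eigenvalues of A are the roots of its characteristic polynomial. With M = A (coefficients from the trace, the sum of principal 2x2 minors, and det A):
  p(λ) = det(λ I - M) = λ^3 + 6λ^2 - 19λ - 70.
No integer candidate from the rational root theorem (±divisors of 70) is a root, so the roots are irrational. The cubic discriminant is Δ = 112252 > 0, so there are three distinct real roots. p(-8) = -46 and p(-7) = 14 have opposite signs, so a root lies in (-8, -7); Newton's method refines it to λ ≈ -7.2891. p(-3) = 14 and p(-2) = -16 have opposite signs, so a root lies in (-3, -2); Newton's method refines it to λ ≈ -2.5207. p(3) = -46 and p(4) = 14 have opposite signs, so a root lies in (3, 4); Newton's method refines it to λ ≈ 3.8098. Check (Vieta): the three roots sum to -6, matching tr M = -6.
Thus the eigenvalues (to 4 decimals) are -7.2891 (modulus 7.2891); -2.5207 (modulus 2.5207); 3.8098 (modulus 3.8098). The spectral radius is the largest modulus: r(A) ≈ 7.2891. (Cross-check: r(A) ≤ ||A||_2 ≈ 7.3338; equality holds whenever A is normal, though it can also hold for some non-normal A.)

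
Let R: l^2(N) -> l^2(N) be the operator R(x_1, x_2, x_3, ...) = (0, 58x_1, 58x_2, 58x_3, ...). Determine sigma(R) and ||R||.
sigma(R) = closed disk {z in C : |z| ≤ 58}; ||R|| = 58

Note R = 58·U where U is the unit right shift (U x)_k = x_{k-1} (with x_0 := 0); so ||R|| = 58||U|| and sigma(R) = 58·sigma(U). ||R x||^2 = sum_{k≥1} |58x_k|^2 = 3364||x||^2, so ||R|| = 58 and sigma(R) ⊂ {|z| ≤ 58}. For any |lambda| < 58, the equation (R - lambda I) x = 0 forces x_1 = 0, then 58x_k = lambda x_{k+1} ⇒ x = 0, so R has no eigenvalues. But (R - lambda I) is not surjective for |lambda| < 58: solving (R - lambda I) x = e_1 would require x_n proportional to (lambda/58)^(-n), which is not in l^2. So every |lambda| < 58 lies in the residual spectrum. The boundary |lambda| = 58 is in the approximate point spectrum (the spectrum is closed). Hence sigma(R) is the closed disk of radius 58.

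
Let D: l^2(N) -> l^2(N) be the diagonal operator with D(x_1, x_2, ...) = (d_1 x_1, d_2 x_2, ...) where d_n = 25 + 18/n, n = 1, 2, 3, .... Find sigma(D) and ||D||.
sigma(D) = {25 + 18/n : n ≥ 1} ∪ {25}; ||D|| = 43

A bounded diagonal operator on l^2 with diagonal entries d_n has spectrum equal to the closure of {d_n : n ≥ 1}: every d_n is an eigenvalue (with eigenvector e_n), so {d_n} ⊂ sigma(D); the spectrum is closed, so its closure is too; and for lambda not in the closure, (D - lambda I) has bounded inverse (the diagonal entries 1/(d_n - lambda) are bounded). For our sequence d_n = 25 + 18/n, n = 1, 2, 3, ...:
  - {d_n} = {25 + 18/n : n ≥ 1}; the only limit point is 25
  - closure = {25 + 18/n : n ≥ 1} ∪ {25}
For the norm: a diagonal operator has ||D|| = sup_n |d_n|. Here d_n = 25 + 18/n is positive and decreasing, so sup_n |d_n| = d_1 = 25 + 18 = 43. So ||D|| = 43.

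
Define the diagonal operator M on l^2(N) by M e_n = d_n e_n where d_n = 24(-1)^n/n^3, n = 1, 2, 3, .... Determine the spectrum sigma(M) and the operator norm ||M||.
sigma(M) = {24(-1)^n/n^3 : n ≥ 1} ∪ {0}; ||M|| = 24

A bounded diagonal operator on l^2 with diagonal entries d_n has spectrum equal to the closure of {d_n : n ≥ 1}: every d_n is an eigenvalue (with eigenvector e_n), so {d_n} ⊂ sigma(M); the spectrum is closed, so its closure is too; and for lambda not in the closure, (M - lambda I) has bounded inverse (the diagonal entries 1/(d_n - lambda) are bounded). For our sequence d_n = 24(-1)^n/n^3, n = 1, 2, 3, ...:
  - {d_n} = {24(-1)^n/n^3 : n ≥ 1}; the only limit point is 0
  - closure = {24(-1)^n/n^3 : n ≥ 1} ∪ {0}
For the norm: a diagonal operator has ||M|| = sup_n |d_n|. Here |d_n| = 24/n^3 is decreasing, so sup_n |d_n| = |d_1| = 24. So ||M|| = 24.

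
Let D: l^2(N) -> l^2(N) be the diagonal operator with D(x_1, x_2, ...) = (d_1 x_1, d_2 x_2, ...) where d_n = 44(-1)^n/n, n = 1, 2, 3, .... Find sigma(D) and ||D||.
sigma(D) = {44(-1)^n/n : n ≥ 1} ∪ {0}; ||D|| = 44

A bounded diagonal operator on l^2 with diagonal entries d_n has spectrum equal to the closure of {d_n : n ≥ 1}: every d_n is an eigenvalue (with eigenvector e_n), so {d_n} ⊂ sigma(D); the spectrum is closed, so its closure is too; and for lambda not in the closure, (D - lambda I) has bounded inverse (the diagonal entries 1/(d_n - lambda) are bounded). For our sequence d_n = 44(-1)^n/n, n = 1, 2, 3, ...:
  - {d_n} = {44(-1)^n/n : n ≥ 1}; the only limit point is 0
  - closure = {44(-1)^n/n : n ≥ 1} ∪ {0}
For the norm: a diagonal operator has ||D|| = sup_n |d_n|. Here |d_n| = 44/n is decreasing, so sup_n |d_n| = |d_1| = 44. So ||D|| = 44.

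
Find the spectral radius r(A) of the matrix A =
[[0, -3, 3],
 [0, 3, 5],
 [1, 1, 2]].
r(A) = 4

The eigenvalues of A are the roots of its characteristic polynomial. With M = A (coefficients from the trace, the sum of principal 2x2 minors, and det A):
  p(λ) = det(λ I - M) = λ^3 - 5λ^2 - 2λ + 24.
By the rational root theorem any rational root is an integer divisor of 24. Testing λ = 4: p(4) = 64 - 80 - 8 + 24 = 0, so λ = 4 is a root. Dividing out (λ - 4) leaves p(λ) = (λ - 4)(λ^2 - λ - 6). For λ^2 - λ - 6 the discriminant is 25. It is a perfect square (5^2), so the roots are rational: λ = (1 ± 5)/2 = 3, -2.
Thus the eigenvalues (to 4 decimals) are 3 (modulus 3); -2 (modulus 2); 4 (modulus 4). The spectral radius is the largest modulus: r(A) = 4. (Cross-check: r(A) ≤ ||A||_2 ≈ 6.4065; equality holds whenever A is normal, though it can also hold for some non-normal A.)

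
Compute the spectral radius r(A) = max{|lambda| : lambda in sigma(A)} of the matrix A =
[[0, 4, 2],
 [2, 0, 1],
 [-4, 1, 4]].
r(A) ≈ 4.0757

The eigenvalues of A are the roots of its characteristic polynomial. With M = A (coefficients from the trace, the sum of principal 2x2 minors, and det A):
  p(λ) = det(λ I - M) = λ^3 - 4λ^2 - λ + 44.
No integer candidate from the rational root theorem (±divisors of 44) is a root, so the roots are irrational. The cubic discriminant is Δ = -37820 < 0, so there is one real root and a complex-conjugate pair. p(-3) = -16 and p(-2) = 22 have opposite signs, so a root lies in (-3, -2); Newton's method refines it to λ ≈ -2.6488. Dividing out (λ - (-2.6488)) leaves approximately λ^2 - 6.6488λ + 16.6113. For λ^2 - 6.6488λ + 16.6113 the discriminant is -22.2388. It is negative, so the remaining roots are the complex-conjugate pair λ ≈ 3.3244 ± 2.3579i. Their product equals the constant term, so |λ|^2 ≈ 16.6113 and |λ| ≈ 4.0757.
Thus the eigenvalues (to 4 decimals) are -2.6488 (modulus 2.6488); 3.3244 ± 2.3579i (modulus 4.0757). The spectral radius is the largest modulus: r(A) ≈ 4.0757. (Cross-check: r(A) ≤ ||A||_2 ≈ 6.3494; equality holds whenever A is normal, though it can also hold for some non-normal A.)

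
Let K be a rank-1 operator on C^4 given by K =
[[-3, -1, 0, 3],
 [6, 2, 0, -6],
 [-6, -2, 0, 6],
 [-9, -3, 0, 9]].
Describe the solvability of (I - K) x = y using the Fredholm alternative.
(I - K) is invertible (det(I - K) = -7 ≠ 0), so for every y in C^4 the equation (I - K) x = y has a unique solution.

K has rank 1, so it is an outer product K = u v^T: every row of K is a multiple of one row vector. Reading off the entries, u = (1, -2, 2, 3) and v = (-3, -1, 0, 3) (row i of K equals u_i·v^T). A rank-one matrix u v^T satisfies K u = u (v·u) and kills the (3)-dimensional subspace v^⊥, so its characteristic polynomial is lambda^3 (lambda - v·u) with v·u = tr K = 8. Hence the eigenvalues of I - K are 1 (multiplicity 3) and 1 - (8) = -7, so det(I - K) = -7. (Direct check: I - K =
[[4, 1, 0, -3],
 [-6, -1, 0, 6],
 [6, 2, 1, -6],
 [9, 3, 0, -8]]
has determinant -7.) The finite-dimensional Fredholm alternative says: either (I - K) is invertible, or ker(I - K) ≠ {0} and then range(I - K) = ker((I - K)^*)^⊥, with dim ker(I - K) = dim ker((I - K)^*). Since det(I - K) ≠ 0, 1 is not an eigenvalue of K and ker(I - K) = {0}, so we are in the first case: for every y there is a unique x = (I - K)^(-1) y. Explicitly, by the Sherman–Morrison formula, (I - u v^T)^(-1) = I + u v^T/(1 - v·u), i.e. (I - K)^(-1) = I + K/(-7).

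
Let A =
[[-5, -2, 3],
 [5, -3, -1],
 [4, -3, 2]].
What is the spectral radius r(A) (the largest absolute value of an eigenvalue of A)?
r(A) ≈ 4.6054

The eigenvalues of A are the roots of its characteristic polynomial. With M = A (coefficients from the trace, the sum of principal 2x2 minors, and det A):
  p(λ) = det(λ I - M) = λ^3 + 6λ^2 - 6λ - 64.
No integer candidate from the rational root theorem (±divisors of 64) is a root, so the roots are irrational. The cubic discriminant is Δ = -11664 < 0, so there is one real root and a complex-conjugate pair. p(3) = -1 and p(4) = 72 have opposite signs, so a root lies in (3, 4); Newton's method refines it to λ ≈ 3.0175. Dividing out (λ - (3.0175)) leaves approximately λ^2 + 9.0175λ + 21.2099. For λ^2 + 9.0175λ + 21.2099 the discriminant is -3.5248. It is negative, so the remaining roots are the complex-conjugate pair λ ≈ -4.5087 ± 0.9387i. Their product equals the constant term, so |λ|^2 ≈ 21.2099 and |λ| ≈ 4.6054.
Thus the eigenvalues (to 4 decimals) are 3.0175 (modulus 3.0175); -4.5087 ± 0.9387i (modulus 4.6054). The spectral radius is the largest modulus: r(A) ≈ 4.6054. (Cross-check: r(A) ≤ ||A||_2 ≈ 8.5481; equality holds whenever A is normal, though it can also hold for some non-normal A.)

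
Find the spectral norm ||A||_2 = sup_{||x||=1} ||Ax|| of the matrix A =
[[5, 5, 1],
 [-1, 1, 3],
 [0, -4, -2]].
||A||_2 ≈ 7.9649 (= sqrt(largest eigenvalue of A^T A))

||A||_2 = sigma_max(A) = sqrt(lambda_max(A^T A)). Form the symmetric matrix M = A^T A =
[[26, 24, 2],
 [24, 42, 16],
 [2, 16, 14]].
Its characteristic polynomial (trace, sum of principal 2x2 minors, determinant of M give the coefficients) is
  p(λ) = det(λ I - M) = λ^3 - 82λ^2 + 1208λ - 1936.
No integer candidate from the rational root theorem (±divisors of 1936) is a root, so the roots are irrational. The cubic discriminant is Δ = 1841838592 > 0, so there are three distinct real roots. p(1) = -809 and p(2) = 160 have opposite signs, so a root lies in (1, 2); Newton's method refines it to λ ≈ 1.8233. p(16) = 496 and p(17) = -185 have opposite signs, so a root lies in (16, 17); Newton's method refines it to λ ≈ 16.7375. p(63) = -1243 and p(64) = 1648 have opposite signs, so a root lies in (63, 64); Newton's method refines it to λ ≈ 63.4392. Check (Vieta): the three roots sum to 82, matching tr M = 82.
So the eigenvalues of A^T A are ≈ 1.8233, 16.7375, 63.4392 (all ≥ 0, as they must be for A^T A). The largest is λ_max ≈ 63.4392, hence ||A||_2 = sqrt(λ_max) ≈ 7.9649.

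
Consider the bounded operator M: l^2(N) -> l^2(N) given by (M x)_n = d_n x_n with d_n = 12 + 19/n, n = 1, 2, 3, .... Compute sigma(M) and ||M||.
sigma(M) = {12 + 19/n : n ≥ 1} ∪ {12}; ||M|| = 31

A bounded diagonal operator on l^2 with diagonal entries d_n has spectrum equal to the closure of {d_n : n ≥ 1}: every d_n is an eigenvalue (with eigenvector e_n), so {d_n} ⊂ sigma(M); the spectrum is closed, so its closure is too; and for lambda not in the closure, (M - lambda I) has bounded inverse (the diagonal entries 1/(d_n - lambda) are bounded). For our sequence d_n = 12 + 19/n, n = 1, 2, 3, ...:
  - {d_n} = {12 + 19/n : n ≥ 1}; the only limit point is 12
  - closure = {12 + 19/n : n ≥ 1} ∪ {12}
For the norm: a diagonal operator has ||M|| = sup_n |d_n|. Here d_n = 12 + 19/n is positive and decreasing, so sup_n |d_n| = d_1 = 12 + 19 = 31. So ||M|| = 31.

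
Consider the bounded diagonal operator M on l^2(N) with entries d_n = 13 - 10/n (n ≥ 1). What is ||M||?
||M|| = 13

For a diagonal operator on l^2 with entries d_n, ||M|| = sup_n |d_n|. Here d_1 = 3, d_2 = 8, ..., and d_n = 13 - 10/n increases monotonically toward 13. All terms lie in [3, 13), so |d_n| = d_n and the supremum is the limit 13, which is not attained by any individual d_n. Hence ||M|| = 13.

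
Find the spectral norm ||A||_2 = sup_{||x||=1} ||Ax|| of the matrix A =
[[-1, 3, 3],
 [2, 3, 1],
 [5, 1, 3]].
||A||_2 ≈ 6.9184 (= sqrt(largest eigenvalue of A^T A))

||A||_2 = sigma_max(A) = sqrt(lambda_max(A^T A)). Form the symmetric matrix M = A^T A =
[[30, 8, 14],
 [8, 19, 15],
 [14, 15, 19]].
Its characteristic polynomial (trace, sum of principal 2x2 minors, determinant of M give the coefficients) is
  p(λ) = det(λ I - M) = λ^3 - 68λ^2 + 1016λ - 2500.
No integer candidate from the rational root theorem (±divisors of 2500) is a root, so the roots are irrational. The cubic discriminant is Δ = 373953360 > 0, so there are three distinct real roots. p(3) = -37 and p(4) = 540 have opposite signs, so a root lies in (3, 4); Newton's method refines it to λ ≈ 3.0586. p(17) = 33 and p(18) = -412 have opposite signs, so a root lies in (17, 18); Newton's method refines it to λ ≈ 17.0767. p(47) = -1137 and p(48) = 188 have opposite signs, so a root lies in (47, 48); Newton's method refines it to λ ≈ 47.8647. Check (Vieta): the three roots sum to 68, matching tr M = 68.
So the eigenvalues of A^T A are ≈ 3.0586, 17.0767, 47.8647 (all ≥ 0, as they must be for A^T A). The largest is λ_max ≈ 47.8647, hence ||A||_2 = sqrt(λ_max) ≈ 6.9184.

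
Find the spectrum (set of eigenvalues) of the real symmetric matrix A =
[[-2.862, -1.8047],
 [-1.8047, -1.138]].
sigma(A) ≈ {-4, 0}

A is real symmetric, so its spectrum consists of real eigenvalues. Expanding the characteristic polynomial of the displayed matrix gives
  det(λ I - A) = p(λ) = λ^2 + (4)λ + (0).
Solving p(λ) = 0 yields eigenvalues ≈ -4, 0. (A is shown rounded to 4 decimals, so these recover the underlying integer eigenvalues to within that precision.)
Verification: the trace of A = -4 equals the sum of eigenvalues -4, and det(A) ≈ 0.0000 matches the eigenvalue product 0.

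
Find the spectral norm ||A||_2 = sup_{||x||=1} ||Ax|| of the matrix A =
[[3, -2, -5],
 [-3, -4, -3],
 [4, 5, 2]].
||A||_2 ≈ 9.1143 (= sqrt(largest eigenvalue of A^T A))

||A||_2 = sigma_max(A) = sqrt(lambda_max(A^T A)). Form the symmetric matrix M = A^T A =
[[34, 26, 2],
 [26, 45, 32],
 [2, 32, 38]].
Its characteristic polynomial (trace, sum of principal 2x2 minors, determinant of M give the coefficients) is
  p(λ) = det(λ I - M) = λ^3 - 117λ^2 + 2828λ - 784.
No integer candidate from the rational root theorem (±divisors of 784) is a root, so the roots are irrational. The cubic discriminant is Δ = 18640325200 > 0, so there are three distinct real roots. p(0) = -784 and p(1) = 1928 have opposite signs, so a root lies in (0, 1); Newton's method refines it to λ ≈ 0.2805. p(33) = 1064 and p(34) = -580 have opposite signs, so a root lies in (33, 34); Newton's method refines it to λ ≈ 33.6495. p(83) = -286 and p(84) = 3920 have opposite signs, so a root lies in (83, 84); Newton's method refines it to λ ≈ 83.0701. Check (Vieta): the three roots sum to 117, matching tr M = 117.
So the eigenvalues of A^T A are ≈ 0.2805, 33.6495, 83.0701 (all ≥ 0, as they must be for A^T A). The largest is λ_max ≈ 83.0701, hence ||A||_2 = sqrt(λ_max) ≈ 9.1143.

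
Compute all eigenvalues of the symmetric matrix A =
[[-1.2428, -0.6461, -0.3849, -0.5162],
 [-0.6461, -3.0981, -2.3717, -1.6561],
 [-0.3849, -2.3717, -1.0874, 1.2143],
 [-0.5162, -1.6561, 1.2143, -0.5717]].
sigma(A) ≈ {-5, -2, -1, 2}

A is real symmetric, so its spectrum consists of real eigenvalues. Expanding the characteristic polynomial of the displayed matrix gives
  det(λ I - A) = p(λ) = λ^4 + (6)λ^3 + (1)λ^2 + (-24)λ + (-20).
Solving p(λ) = 0 yields eigenvalues ≈ -5, -2, -1, 2. (A is shown rounded to 4 decimals, so these recover the underlying integer eigenvalues to within that precision.)
Verification: the trace of A = -6 equals the sum of eigenvalues -6, and det(A) ≈ -19.9997 matches the eigenvalue product -20.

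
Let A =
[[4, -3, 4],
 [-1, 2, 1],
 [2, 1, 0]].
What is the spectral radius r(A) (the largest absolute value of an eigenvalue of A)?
r(A) ≈ 5.7974

The eigenvalues of A are the roots of its characteristic polynomial. With M = A (coefficients from the trace, the sum of principal 2x2 minors, and det A):
  p(λ) = det(λ I - M) = λ^3 - 6λ^2 - 4λ + 30.
No integer candidate from the rational root theorem (±divisors of 30) is a root, so the roots are irrational. The cubic discriminant is Δ = 15412 > 0, so there are three distinct real roots. p(-3) = -39 and p(-2) = 6 have opposite signs, so a root lies in (-3, -2); Newton's method refines it to λ ≈ -2.1757. p(2) = 6 and p(3) = -9 have opposite signs, so a root lies in (2, 3); Newton's method refines it to λ ≈ 2.3784. p(5) = -15 and p(6) = 6 have opposite signs, so a root lies in (5, 6); Newton's method refines it to λ ≈ 5.7974. Check (Vieta): the three roots sum to 6, matching tr M = 6.
Thus the eigenvalues (to 4 decimals) are -2.1757 (modulus 2.1757); 2.3784 (modulus 2.3784); 5.7974 (modulus 5.7974). The spectral radius is the largest modulus: r(A) ≈ 5.7974. (Cross-check: r(A) ≤ ||A||_2 ≈ 6.5304; equality holds whenever A is normal, though it can also hold for some non-normal A.)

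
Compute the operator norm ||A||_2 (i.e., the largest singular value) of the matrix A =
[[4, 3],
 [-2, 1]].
||A||_2 = sqrt((30 + sqrt(500))/2) ≈ 5.1167 (= sqrt(largest eigenvalue of A^T A))

||A||_2 = sigma_max(A) = sqrt(lambda_max(A^T A)). Form the symmetric matrix M = A^T A =
[[20, 10],
 [10, 10]].
Its characteristic polynomial (trace, determinant of M give the coefficients) is
  p(λ) = det(λ I - M) = λ^2 - 30λ + 100.
For λ^2 - 30λ + 100 the discriminant is 500. It is nonnegative but not a perfect square, so the roots are real and irrational: λ = (30 ± sqrt(500))/2 ≈ 26.1803, 3.8197.
So the eigenvalues of A^T A are ≈ 3.8197, 26.1803 (all ≥ 0, as they must be for A^T A). The largest is λ_max = (30 + sqrt(500))/2 ≈ 26.1803, hence ||A||_2 = sqrt(λ_max) = sqrt((30 + sqrt(500))/2) ≈ 5.1167.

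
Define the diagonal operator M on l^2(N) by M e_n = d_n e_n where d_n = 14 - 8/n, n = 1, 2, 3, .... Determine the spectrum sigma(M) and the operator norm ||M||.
sigma(M) = {14 - 8/n : n ≥ 1} ∪ {14}; ||M|| = 14

A bounded diagonal operator on l^2 with diagonal entries d_n has spectrum equal to the closure of {d_n : n ≥ 1}: every d_n is an eigenvalue (with eigenvector e_n), so {d_n} ⊂ sigma(M); the spectrum is closed, so its closure is too; and for lambda not in the closure, (M - lambda I) has bounded inverse (the diagonal entries 1/(d_n - lambda) are bounded). For our sequence d_n = 14 - 8/n, n = 1, 2, 3, ...:
  - {d_n} = {14 - 8/n : n ≥ 1}; the only limit point is 14
  - closure = {14 - 8/n : n ≥ 1} ∪ {14}
For the norm: a diagonal operator has ||M|| = sup_n |d_n|. Here d_n = 14 - 8/n increases monotonically from d_1 = 6 toward 14, with all terms in [6, 14); so sup_n |d_n| = 14 (the supremum is the limit, not attained). So ||M|| = 14.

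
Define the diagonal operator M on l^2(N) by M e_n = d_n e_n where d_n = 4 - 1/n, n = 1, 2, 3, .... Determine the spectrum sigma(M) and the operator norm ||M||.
sigma(M) = {4 - 1/n : n ≥ 1} ∪ {4}; ||M|| = 4

A bounded diagonal operator on l^2 with diagonal entries d_n has spectrum equal to the closure of {d_n : n ≥ 1}: every d_n is an eigenvalue (with eigenvector e_n), so {d_n} ⊂ sigma(M); the spectrum is closed, so its closure is too; and for lambda not in the closure, (M - lambda I) has bounded inverse (the diagonal entries 1/(d_n - lambda) are bounded). For our sequence d_n = 4 - 1/n, n = 1, 2, 3, ...:
  - {d_n} = {4 - 1/n : n ≥ 1}; the only limit point is 4
  - closure = {4 - 1/n : n ≥ 1} ∪ {4}
For the norm: a diagonal operator has ||M|| = sup_n |d_n|. Here d_n = 4 - 1/n increases monotonically from d_1 = 3 toward 4, with all terms in [3, 4); so sup_n |d_n| = 4 (the supremum is the limit, not attained). So ||M|| = 4.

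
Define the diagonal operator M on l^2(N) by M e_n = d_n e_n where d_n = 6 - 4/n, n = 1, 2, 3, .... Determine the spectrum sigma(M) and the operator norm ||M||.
sigma(M) = {6 - 4/n : n ≥ 1} ∪ {6}; ||M|| = 6

A bounded diagonal operator on l^2 with diagonal entries d_n has spectrum equal to the closure of {d_n : n ≥ 1}: every d_n is an eigenvalue (with eigenvector e_n), so {d_n} ⊂ sigma(M); the spectrum is closed, so its closure is too; and for lambda not in the closure, (M - lambda I) has bounded inverse (the diagonal entries 1/(d_n - lambda) are bounded). For our sequence d_n = 6 - 4/n, n = 1, 2, 3, ...:
  - {d_n} = {6 - 4/n : n ≥ 1}; the only limit point is 6
  - closure = {6 - 4/n : n ≥ 1} ∪ {6}
For the norm: a diagonal operator has ||M|| = sup_n |d_n|. Here d_n = 6 - 4/n increases monotonically from d_1 = 2 toward 6, with all terms in [2, 6); so sup_n |d_n| = 6 (the supremum is the limit, not attained). So ||M|| = 6.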